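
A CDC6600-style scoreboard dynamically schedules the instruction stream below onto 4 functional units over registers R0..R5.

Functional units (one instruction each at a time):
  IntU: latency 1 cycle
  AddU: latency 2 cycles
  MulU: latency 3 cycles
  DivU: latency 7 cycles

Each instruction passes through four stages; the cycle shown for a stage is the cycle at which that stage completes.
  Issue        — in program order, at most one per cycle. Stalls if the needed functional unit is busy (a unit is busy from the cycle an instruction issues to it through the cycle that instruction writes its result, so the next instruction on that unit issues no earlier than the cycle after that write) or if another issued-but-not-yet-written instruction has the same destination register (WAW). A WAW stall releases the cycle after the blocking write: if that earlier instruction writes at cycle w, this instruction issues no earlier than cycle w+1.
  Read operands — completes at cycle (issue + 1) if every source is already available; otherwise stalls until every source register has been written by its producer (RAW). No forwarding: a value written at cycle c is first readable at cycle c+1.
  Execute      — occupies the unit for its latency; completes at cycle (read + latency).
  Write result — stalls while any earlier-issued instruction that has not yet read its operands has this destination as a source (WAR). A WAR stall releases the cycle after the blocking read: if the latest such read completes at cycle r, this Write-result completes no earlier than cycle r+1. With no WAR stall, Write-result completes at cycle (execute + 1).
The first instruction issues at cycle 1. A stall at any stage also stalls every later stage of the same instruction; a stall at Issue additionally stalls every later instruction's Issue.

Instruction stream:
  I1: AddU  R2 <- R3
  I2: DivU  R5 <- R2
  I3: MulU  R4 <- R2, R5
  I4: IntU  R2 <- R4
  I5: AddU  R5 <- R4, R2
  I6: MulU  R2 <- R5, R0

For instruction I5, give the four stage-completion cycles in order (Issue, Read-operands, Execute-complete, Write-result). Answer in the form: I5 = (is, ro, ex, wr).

I5 = (15, 23, 25, 26)

  I1 | 1 | 2 | 4 | 5
  I2 | 2 | 6 | 13 | 14   RAW R2: wait I1 write@5
  I3 | 3 | 15 | 18 | 19   RAW R5: wait I2 write@14
  I4 | 6 | 20 | 21 | 22   WAW R2: wait I1 write@5 · RAW R4: wait I3 write@19
  I5 | 15 | 23 | 25 | 26   WAW R5: wait I2 write@14 · RAW R2: wait I4 write@22
  I6 | 23 | 27 | 30 | 31   WAW R2: wait I4 write@22 · RAW R5: wait I5 write@26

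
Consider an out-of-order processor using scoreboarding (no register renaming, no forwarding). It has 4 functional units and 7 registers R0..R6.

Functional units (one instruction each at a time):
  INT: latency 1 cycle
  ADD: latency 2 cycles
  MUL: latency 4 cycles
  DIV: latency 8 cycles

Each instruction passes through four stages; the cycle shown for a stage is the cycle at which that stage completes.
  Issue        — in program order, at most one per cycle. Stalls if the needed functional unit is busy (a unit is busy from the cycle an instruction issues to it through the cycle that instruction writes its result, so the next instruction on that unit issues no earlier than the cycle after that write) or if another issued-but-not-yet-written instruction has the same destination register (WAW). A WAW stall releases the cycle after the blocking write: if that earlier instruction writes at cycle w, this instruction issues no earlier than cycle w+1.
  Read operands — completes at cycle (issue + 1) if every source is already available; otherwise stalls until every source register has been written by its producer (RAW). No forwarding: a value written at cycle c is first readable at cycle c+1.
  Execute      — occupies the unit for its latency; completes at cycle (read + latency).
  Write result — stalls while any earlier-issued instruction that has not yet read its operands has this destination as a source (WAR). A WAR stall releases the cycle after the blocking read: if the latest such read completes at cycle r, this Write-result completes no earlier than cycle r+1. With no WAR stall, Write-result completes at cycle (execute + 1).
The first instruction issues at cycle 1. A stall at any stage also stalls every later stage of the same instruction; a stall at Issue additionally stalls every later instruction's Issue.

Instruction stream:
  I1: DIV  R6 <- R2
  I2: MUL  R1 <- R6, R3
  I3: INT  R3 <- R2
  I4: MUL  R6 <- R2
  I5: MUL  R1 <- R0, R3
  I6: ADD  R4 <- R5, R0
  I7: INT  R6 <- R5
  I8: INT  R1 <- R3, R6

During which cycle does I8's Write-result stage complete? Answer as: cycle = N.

cycle = 35

  I1 | 1 | 2 | 10 | 11
  I2 | 2 | 12 | 16 | 17   RAW R6: wait I1 write@11
  I3 | 3 | 4 | 5 | 13   WAR R3: wait I2 read@12
  I4 | 18 | 19 | 23 | 24   struct: MUL busy until I2 writes@17
  I5 | 25 | 26 | 30 | 31   struct: MUL busy until I4 writes@24
  I6 | 26 | 27 | 29 | 30
  I7 | 27 | 28 | 29 | 30
  I8 | 32 | 33 | 34 | 35   WAW R1: wait I5 write@31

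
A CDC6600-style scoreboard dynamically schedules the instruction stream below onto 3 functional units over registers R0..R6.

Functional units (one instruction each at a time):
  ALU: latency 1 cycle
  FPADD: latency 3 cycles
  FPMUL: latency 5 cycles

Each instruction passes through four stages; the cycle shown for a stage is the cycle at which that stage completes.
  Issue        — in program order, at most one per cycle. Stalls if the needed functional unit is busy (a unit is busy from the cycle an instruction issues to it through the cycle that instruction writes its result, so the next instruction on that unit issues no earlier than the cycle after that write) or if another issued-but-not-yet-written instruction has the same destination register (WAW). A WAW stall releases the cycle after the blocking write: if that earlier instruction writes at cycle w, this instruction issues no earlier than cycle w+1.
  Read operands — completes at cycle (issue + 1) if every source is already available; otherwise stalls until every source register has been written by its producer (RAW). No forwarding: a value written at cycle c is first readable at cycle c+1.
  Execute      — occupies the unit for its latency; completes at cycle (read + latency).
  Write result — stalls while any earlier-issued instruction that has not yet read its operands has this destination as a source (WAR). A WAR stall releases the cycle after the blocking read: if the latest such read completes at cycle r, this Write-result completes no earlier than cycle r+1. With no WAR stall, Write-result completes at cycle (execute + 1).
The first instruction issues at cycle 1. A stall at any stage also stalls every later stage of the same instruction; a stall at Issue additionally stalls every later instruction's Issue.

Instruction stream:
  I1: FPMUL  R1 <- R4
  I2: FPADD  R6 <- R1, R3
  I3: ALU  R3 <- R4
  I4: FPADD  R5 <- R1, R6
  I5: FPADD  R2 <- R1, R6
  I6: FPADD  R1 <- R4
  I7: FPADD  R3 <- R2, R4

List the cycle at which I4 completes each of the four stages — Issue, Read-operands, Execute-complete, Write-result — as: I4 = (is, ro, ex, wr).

I1  is:1  ro:2  ex:7  wr:8
I2  is:2  ro:9  ex:12  wr:13  — RAW R1: wait I1 write@8
I3  is:3  ro:4  ex:5  wr:10  — WAR R3: wait I2 read@9
I4  is:14  ro:15  ex:18  wr:19  — struct: FPADD busy until I2 writes@13
I5  is:20  ro:21  ex:24  wr:25  — struct: FPADD busy until I4 writes@19
I6  is:26  ro:27  ex:30  wr:31  — struct: FPADD busy until I5 writes@25
I7  is:32  ro:33  ex:36  wr:37  — struct: FPADD busy until I6 writes@31

I4 = (14, 15, 18, 19)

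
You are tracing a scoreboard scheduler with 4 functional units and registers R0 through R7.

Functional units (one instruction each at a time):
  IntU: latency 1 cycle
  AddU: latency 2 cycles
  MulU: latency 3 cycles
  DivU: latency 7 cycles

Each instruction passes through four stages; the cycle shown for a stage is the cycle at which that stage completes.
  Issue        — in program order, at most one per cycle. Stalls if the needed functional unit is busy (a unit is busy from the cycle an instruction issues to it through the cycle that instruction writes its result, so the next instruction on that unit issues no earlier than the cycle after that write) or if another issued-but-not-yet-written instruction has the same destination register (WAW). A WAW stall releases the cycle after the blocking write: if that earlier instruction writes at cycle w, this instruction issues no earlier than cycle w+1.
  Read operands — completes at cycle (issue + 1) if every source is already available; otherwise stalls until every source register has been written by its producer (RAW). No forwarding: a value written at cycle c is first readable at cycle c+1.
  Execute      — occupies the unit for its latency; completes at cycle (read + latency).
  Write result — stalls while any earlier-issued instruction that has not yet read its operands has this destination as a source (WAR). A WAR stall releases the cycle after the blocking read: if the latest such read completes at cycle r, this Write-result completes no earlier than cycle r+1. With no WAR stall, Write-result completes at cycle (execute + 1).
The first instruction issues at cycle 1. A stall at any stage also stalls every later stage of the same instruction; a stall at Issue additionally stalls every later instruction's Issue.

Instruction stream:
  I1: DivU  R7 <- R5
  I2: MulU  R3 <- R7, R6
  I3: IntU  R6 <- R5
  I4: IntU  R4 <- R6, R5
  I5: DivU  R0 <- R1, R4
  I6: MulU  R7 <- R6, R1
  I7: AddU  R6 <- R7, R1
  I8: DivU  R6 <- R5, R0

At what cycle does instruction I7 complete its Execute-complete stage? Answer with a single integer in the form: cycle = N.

cycle = 24

1) issue 1, read 2, done 9, write 10
2) issue 2, read 11, done 14, write 15  <RAW R7: wait I1 write@10>
3) issue 3, read 4, done 5, write 12  <WAR R6: wait I2 read@11>
4) issue 13, read 14, done 15, write 16  <struct: IntU busy until I3 writes@12>
5) issue 14, read 17, done 24, write 25  <RAW R4: wait I4 write@16>
6) issue 16, read 17, done 20, write 21  <struct: MulU busy until I2 writes@15>
7) issue 17, read 22, done 24, write 25  <RAW R7: wait I6 write@21>
8) issue 26, read 27, done 34, write 35  <WAW R6: wait I7 write@25>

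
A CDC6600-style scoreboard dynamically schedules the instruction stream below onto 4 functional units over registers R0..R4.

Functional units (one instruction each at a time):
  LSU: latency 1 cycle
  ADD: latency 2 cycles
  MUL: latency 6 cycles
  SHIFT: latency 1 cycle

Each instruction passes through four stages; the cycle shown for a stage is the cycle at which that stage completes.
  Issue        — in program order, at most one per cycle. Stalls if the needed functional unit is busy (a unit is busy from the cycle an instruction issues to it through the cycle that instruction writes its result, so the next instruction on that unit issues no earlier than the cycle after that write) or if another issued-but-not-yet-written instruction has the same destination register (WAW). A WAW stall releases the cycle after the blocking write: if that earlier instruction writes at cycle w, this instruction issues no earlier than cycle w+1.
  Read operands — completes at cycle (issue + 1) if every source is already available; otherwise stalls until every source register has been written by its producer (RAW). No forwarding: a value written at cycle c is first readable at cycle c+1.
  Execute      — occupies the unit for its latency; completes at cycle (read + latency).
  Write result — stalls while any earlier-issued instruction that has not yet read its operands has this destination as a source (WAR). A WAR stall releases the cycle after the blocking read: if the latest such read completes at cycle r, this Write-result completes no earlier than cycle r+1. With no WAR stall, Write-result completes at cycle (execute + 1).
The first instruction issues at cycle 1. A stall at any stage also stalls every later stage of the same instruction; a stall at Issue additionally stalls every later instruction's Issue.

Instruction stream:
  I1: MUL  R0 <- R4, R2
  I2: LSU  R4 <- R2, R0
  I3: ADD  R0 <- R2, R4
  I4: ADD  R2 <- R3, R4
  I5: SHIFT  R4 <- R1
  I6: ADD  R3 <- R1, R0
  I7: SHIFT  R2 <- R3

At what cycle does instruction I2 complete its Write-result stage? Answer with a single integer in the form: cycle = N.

1) issue 1, read 2, done 8, write 9
2) issue 2, read 10, done 11, write 12  <RAW R0: wait I1 write@9>
3) issue 10, read 13, done 15, write 16  <WAW R0: wait I1 write@9 / RAW R4: wait I2 write@12>
4) issue 17, read 18, done 20, write 21  <struct: ADD busy until I3 writes@16>
5) issue 18, read 19, done 20, write 21
6) issue 22, read 23, done 25, write 26  <struct: ADD busy until I4 writes@21>
7) issue 23, read 27, done 28, write 29  <RAW R3: wait I6 write@26>

cycle = 12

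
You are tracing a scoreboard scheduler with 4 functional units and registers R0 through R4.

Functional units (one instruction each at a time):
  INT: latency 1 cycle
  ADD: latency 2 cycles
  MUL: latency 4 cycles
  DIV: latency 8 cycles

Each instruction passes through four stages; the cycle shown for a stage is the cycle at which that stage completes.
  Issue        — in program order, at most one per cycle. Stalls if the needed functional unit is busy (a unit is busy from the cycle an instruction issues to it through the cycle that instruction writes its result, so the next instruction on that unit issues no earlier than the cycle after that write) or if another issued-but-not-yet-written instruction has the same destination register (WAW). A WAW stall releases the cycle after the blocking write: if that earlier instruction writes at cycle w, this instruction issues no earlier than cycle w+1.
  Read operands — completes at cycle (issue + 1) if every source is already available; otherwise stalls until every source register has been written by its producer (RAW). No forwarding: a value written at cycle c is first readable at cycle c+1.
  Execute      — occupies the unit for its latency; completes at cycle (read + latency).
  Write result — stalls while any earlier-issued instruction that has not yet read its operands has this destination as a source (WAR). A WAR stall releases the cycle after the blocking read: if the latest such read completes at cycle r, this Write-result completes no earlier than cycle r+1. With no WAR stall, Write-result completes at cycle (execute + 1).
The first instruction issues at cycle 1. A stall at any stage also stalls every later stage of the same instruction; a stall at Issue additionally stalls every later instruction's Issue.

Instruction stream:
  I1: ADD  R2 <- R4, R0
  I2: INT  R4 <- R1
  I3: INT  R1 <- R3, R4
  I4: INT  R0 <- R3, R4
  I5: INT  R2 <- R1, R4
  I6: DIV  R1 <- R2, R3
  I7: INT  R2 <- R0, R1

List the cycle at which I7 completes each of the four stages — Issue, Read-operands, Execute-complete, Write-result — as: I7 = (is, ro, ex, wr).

1) issue 1, read 2, done 4, write 5
2) issue 2, read 3, done 4, write 5
3) issue 6, read 7, done 8, write 9  <struct: INT busy until I2 writes@5>
4) issue 10, read 11, done 12, write 13  <struct: INT busy until I3 writes@9>
5) issue 14, read 15, done 16, write 17  <struct: INT busy until I4 writes@13>
6) issue 15, read 18, done 26, write 27  <RAW R2: wait I5 write@17>
7) issue 18, read 28, done 29, write 30  <struct: INT busy until I5 writes@17 / RAW R1: wait I6 write@27>

I7 = (18, 28, 29, 30)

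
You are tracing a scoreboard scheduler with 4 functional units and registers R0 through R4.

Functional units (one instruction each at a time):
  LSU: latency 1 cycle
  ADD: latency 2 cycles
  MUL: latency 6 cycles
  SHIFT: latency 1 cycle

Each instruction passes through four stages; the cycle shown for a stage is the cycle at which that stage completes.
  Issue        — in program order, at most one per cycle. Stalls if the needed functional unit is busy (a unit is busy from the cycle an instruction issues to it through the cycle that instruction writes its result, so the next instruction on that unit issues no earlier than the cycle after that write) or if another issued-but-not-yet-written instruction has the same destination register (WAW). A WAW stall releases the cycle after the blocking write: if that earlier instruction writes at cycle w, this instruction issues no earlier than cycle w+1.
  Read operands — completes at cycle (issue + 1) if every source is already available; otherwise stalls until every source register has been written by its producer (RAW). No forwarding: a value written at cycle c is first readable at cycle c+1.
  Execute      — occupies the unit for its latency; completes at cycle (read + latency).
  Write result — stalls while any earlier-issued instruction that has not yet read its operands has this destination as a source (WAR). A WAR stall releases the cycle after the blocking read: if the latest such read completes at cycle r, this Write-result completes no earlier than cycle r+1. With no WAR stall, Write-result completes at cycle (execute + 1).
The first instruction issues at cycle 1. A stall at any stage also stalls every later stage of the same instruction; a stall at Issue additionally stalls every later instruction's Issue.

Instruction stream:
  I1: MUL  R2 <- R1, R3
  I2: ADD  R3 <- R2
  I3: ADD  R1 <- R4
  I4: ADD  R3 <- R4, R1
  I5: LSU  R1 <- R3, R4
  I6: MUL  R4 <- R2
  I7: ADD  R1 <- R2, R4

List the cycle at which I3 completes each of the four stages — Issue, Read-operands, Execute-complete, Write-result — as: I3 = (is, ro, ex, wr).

I3 = (14, 15, 17, 18)

1) issue 1, read 2, done 8, write 9
2) issue 2, read 10, done 12, write 13  <RAW R2: wait I1 write@9>
3) issue 14, read 15, done 17, write 18  <struct: ADD busy until I2 writes@13>
4) issue 19, read 20, done 22, write 23  <struct: ADD busy until I3 writes@18>
5) issue 20, read 24, done 25, write 26  <RAW R3: wait I4 write@23>
6) issue 21, read 22, done 28, write 29
7) issue 27, read 30, done 32, write 33  <WAW R1: wait I5 write@26 / RAW R4: wait I6 write@29>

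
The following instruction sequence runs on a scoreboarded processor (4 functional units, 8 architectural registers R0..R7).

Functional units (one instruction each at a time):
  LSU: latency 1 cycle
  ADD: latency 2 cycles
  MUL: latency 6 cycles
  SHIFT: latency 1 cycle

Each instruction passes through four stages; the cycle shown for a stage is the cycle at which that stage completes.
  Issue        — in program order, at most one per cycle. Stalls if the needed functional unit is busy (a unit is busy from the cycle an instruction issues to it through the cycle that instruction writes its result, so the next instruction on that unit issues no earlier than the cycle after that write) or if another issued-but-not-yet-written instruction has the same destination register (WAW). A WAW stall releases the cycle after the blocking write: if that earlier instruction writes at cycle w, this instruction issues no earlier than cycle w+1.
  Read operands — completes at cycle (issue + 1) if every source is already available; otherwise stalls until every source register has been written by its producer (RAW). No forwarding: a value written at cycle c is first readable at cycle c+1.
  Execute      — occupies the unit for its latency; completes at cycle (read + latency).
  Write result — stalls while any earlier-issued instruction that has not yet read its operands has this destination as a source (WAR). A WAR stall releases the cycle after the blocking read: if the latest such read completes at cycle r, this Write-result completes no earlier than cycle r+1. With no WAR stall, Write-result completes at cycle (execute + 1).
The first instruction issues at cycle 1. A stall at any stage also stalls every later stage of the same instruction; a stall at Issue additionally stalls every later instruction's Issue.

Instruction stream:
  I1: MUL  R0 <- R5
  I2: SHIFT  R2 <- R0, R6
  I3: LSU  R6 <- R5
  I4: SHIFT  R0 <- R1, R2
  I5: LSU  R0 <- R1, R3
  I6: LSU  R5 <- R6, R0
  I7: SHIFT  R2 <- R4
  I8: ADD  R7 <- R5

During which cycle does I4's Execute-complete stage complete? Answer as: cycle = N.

cycle 1: I1 issues→MUL
cycle 2: I1 reads, I2 issues→SHIFT
cycle 3: I3 issues→LSU
cycle 4: I3 reads
cycle 5: I3 exec-done
cycle 8: I1 exec-done
cycle 9: I1 writes R0
cycle 10: I2 reads
cycle 11: I2 exec-done, I3 writes R6
cycle 12: I2 writes R2
cycle 13: I4 issues→SHIFT
cycle 14: I4 reads
cycle 15: I4 exec-done
cycle 16: I4 writes R0
cycle 17: I5 issues→LSU
cycle 18: I5 reads
cycle 19: I5 exec-done
cycle 20: I5 writes R0
cycle 21: I6 issues→LSU
cycle 22: I6 reads, I7 issues→SHIFT
cycle 23: I6 exec-done, I7 reads, I8 issues→ADD
cycle 24: I6 writes R5, I7 exec-done
cycle 25: I7 writes R2, I8 reads
cycle 27: I8 exec-done
cycle 28: I8 writes R7

cycle = 15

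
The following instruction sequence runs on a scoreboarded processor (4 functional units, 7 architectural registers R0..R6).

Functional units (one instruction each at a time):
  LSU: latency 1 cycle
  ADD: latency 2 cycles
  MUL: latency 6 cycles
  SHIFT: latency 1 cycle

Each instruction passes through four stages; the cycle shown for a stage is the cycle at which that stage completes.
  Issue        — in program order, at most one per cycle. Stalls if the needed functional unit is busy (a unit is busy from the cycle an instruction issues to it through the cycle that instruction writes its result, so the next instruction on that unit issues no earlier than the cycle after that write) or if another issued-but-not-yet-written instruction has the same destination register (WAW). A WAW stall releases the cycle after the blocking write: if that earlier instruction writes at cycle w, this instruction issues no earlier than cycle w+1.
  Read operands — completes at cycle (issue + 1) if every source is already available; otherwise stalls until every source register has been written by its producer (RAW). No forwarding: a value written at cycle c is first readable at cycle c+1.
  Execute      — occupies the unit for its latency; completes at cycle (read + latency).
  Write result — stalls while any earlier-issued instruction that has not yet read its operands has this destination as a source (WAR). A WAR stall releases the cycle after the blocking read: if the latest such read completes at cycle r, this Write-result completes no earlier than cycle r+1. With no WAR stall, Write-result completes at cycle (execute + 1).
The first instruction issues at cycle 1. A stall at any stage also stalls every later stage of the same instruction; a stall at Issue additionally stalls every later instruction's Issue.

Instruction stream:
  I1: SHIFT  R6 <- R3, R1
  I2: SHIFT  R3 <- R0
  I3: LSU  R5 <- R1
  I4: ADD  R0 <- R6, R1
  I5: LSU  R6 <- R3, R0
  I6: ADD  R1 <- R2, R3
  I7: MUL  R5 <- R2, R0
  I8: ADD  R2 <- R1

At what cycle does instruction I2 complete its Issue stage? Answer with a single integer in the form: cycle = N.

1) issue 1, read 2, done 3, write 4
2) issue 5, read 6, done 7, write 8  <struct: SHIFT busy until I1 writes@4>
3) issue 6, read 7, done 8, write 9
4) issue 7, read 8, done 10, write 11
5) issue 10, read 12, done 13, write 14  <struct: LSU busy until I3 writes@9 / RAW R0: wait I4 write@11>
6) issue 12, read 13, done 15, write 16  <struct: ADD busy until I4 writes@11>
7) issue 13, read 14, done 20, write 21
8) issue 17, read 18, done 20, write 21  <struct: ADD busy until I6 writes@16>

cycle = 5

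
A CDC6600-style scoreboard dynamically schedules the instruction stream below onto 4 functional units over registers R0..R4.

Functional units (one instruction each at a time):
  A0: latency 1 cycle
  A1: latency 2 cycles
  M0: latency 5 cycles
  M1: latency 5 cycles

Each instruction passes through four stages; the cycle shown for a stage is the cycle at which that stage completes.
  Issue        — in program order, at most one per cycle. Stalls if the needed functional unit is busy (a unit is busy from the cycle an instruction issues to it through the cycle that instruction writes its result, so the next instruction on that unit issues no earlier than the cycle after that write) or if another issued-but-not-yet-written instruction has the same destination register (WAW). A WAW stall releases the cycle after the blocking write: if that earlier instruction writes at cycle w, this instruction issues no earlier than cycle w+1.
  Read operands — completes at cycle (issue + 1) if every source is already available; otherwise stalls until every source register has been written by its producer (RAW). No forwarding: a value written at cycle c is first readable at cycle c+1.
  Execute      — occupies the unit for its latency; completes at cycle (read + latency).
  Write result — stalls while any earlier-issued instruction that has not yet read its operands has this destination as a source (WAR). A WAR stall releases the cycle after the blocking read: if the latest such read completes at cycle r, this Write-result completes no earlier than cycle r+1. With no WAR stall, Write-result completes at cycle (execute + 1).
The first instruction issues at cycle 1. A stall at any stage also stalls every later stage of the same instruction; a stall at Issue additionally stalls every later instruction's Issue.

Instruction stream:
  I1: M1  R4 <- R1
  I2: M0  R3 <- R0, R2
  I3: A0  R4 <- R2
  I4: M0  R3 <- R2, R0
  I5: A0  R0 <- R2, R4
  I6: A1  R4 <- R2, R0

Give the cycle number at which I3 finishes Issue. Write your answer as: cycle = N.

[1] I1→M1
[2] I1 RO; I2→M0
[3] I2 RO
[7] I1 EX
[8] I1 WR R4; I2 EX
[9] I2 WR R3; I3→A0
[10] I3 RO; I4→M0
[11] I3 EX; I4 RO
[12] I3 WR R4
[13] I5→A0
[14] I5 RO; I6→A1
[15] I5 EX
[16] I4 EX; I5 WR R0
[17] I4 WR R3; I6 RO
[19] I6 EX
[20] I6 WR R4

cycle = 9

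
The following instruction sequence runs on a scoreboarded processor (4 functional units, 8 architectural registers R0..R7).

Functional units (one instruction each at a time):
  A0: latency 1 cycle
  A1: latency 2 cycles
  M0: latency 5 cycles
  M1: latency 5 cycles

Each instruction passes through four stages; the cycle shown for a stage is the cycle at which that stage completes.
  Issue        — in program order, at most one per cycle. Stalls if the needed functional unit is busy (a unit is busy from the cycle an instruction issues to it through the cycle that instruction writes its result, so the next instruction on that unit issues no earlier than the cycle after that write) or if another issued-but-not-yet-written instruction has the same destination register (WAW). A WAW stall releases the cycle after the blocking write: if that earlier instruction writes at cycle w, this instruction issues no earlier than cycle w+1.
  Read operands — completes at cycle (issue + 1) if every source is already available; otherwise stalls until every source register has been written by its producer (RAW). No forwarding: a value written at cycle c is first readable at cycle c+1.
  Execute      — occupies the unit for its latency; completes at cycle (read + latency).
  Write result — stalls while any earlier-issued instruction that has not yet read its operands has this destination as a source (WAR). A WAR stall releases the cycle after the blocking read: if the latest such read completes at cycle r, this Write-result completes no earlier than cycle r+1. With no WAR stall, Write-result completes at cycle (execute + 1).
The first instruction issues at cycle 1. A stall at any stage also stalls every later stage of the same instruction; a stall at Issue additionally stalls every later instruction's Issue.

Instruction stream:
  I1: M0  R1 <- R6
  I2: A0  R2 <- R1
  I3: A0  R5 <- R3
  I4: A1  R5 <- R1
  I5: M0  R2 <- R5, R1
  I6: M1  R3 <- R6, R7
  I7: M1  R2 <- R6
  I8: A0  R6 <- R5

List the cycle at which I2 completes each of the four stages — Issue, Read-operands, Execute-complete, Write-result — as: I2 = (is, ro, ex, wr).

I2 = (2, 9, 10, 11)

[I1] 1/2/7/8
[I2] 2/9/10/11  (RAW R1: wait I1 write@8)
[I3] 12/13/14/15  (struct: A0 busy until I2 writes@11)
[I4] 16/17/19/20  (WAW R5: wait I3 write@15)
[I5] 17/21/26/27  (RAW R5: wait I4 write@20)
[I6] 18/19/24/25
[I7] 28/29/34/35  (WAW R2: wait I5 write@27)
[I8] 29/30/31/32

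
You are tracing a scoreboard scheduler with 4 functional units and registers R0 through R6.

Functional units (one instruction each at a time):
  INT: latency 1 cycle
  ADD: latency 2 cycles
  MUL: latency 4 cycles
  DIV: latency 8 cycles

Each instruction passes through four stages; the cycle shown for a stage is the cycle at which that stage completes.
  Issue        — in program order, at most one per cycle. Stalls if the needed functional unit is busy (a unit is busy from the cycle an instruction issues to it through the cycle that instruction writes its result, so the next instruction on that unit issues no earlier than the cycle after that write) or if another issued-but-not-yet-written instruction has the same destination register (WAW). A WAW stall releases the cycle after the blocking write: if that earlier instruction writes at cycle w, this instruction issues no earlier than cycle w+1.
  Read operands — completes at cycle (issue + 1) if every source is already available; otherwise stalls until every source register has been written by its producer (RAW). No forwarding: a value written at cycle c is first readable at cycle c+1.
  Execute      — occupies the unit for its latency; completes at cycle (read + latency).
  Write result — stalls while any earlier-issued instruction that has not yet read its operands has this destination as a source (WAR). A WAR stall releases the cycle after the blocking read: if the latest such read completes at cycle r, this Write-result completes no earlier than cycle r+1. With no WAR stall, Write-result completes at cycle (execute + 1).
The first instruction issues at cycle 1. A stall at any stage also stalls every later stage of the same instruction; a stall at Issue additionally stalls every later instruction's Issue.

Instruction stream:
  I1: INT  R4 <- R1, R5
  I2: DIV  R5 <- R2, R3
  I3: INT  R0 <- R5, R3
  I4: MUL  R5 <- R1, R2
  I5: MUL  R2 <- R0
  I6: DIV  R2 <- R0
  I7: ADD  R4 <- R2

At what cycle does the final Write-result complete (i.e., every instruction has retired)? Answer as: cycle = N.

cycle = 41

[I1] 1/2/3/4
[I2] 2/3/11/12
[I3] 5/13/14/15  (struct: INT busy until I1 writes@4; RAW R5: wait I2 write@12)
[I4] 13/14/18/19  (WAW R5: wait I2 write@12)
[I5] 20/21/25/26  (struct: MUL busy until I4 writes@19)
[I6] 27/28/36/37  (WAW R2: wait I5 write@26)
[I7] 28/38/40/41  (RAW R2: wait I6 write@37)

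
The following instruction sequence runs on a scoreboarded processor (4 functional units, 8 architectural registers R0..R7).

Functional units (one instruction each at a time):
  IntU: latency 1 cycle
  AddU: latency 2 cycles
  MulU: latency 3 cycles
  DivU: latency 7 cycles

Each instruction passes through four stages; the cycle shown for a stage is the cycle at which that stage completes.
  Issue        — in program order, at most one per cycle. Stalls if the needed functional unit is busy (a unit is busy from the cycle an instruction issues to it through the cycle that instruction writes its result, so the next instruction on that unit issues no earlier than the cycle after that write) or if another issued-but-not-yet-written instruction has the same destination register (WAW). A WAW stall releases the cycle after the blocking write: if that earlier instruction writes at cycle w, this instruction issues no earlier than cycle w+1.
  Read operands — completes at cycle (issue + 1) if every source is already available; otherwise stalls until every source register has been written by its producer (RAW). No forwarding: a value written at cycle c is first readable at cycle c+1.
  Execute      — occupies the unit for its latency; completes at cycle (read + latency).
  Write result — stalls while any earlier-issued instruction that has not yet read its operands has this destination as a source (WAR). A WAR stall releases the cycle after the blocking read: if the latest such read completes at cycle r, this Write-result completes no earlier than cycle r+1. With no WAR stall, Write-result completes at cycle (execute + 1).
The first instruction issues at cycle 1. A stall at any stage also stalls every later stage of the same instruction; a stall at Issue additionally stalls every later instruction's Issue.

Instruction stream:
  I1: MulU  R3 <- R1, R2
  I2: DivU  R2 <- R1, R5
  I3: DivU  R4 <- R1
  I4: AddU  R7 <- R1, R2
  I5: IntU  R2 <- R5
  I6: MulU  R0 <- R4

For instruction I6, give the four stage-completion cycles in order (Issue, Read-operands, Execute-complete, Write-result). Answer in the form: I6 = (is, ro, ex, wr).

I6 = (15, 22, 25, 26)

1) issue 1, read 2, done 5, write 6
2) issue 2, read 3, done 10, write 11
3) issue 12, read 13, done 20, write 21  <struct: DivU busy until I2 writes@11>
4) issue 13, read 14, done 16, write 17
5) issue 14, read 15, done 16, write 17
6) issue 15, read 22, done 25, write 26  <RAW R4: wait I3 write@21>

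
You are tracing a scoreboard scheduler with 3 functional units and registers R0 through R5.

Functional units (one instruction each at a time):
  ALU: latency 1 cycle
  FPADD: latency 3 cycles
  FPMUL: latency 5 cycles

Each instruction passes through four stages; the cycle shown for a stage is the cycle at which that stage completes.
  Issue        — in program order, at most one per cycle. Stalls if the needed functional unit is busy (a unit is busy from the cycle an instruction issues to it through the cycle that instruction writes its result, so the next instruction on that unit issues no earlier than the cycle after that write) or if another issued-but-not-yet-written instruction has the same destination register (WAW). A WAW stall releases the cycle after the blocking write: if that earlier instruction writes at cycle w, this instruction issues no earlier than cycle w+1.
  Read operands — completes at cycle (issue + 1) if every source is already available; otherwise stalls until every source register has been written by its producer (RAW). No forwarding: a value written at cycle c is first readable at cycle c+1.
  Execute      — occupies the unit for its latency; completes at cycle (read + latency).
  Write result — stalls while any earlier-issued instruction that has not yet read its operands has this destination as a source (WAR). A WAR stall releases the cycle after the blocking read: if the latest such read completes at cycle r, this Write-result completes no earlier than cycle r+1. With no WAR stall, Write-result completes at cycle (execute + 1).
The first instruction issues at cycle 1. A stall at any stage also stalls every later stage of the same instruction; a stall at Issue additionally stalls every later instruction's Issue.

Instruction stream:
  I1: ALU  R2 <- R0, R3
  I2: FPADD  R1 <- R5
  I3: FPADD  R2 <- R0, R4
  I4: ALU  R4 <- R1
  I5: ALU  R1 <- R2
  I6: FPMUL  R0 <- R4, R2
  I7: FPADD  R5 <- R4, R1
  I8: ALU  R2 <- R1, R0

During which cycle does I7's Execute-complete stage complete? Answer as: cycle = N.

I1  is:1  ro:2  ex:3  wr:4
I2  is:2  ro:3  ex:6  wr:7
I3  is:8  ro:9  ex:12  wr:13  — struct: FPADD busy until I2 writes@7
I4  is:9  ro:10  ex:11  wr:12
I5  is:13  ro:14  ex:15  wr:16  — struct: ALU busy until I4 writes@12
I6  is:14  ro:15  ex:20  wr:21
I7  is:15  ro:17  ex:20  wr:21  — RAW R1: wait I5 write@16
I8  is:17  ro:22  ex:23  wr:24  — struct: ALU busy until I5 writes@16, RAW R0: wait I6 write@21

cycle = 20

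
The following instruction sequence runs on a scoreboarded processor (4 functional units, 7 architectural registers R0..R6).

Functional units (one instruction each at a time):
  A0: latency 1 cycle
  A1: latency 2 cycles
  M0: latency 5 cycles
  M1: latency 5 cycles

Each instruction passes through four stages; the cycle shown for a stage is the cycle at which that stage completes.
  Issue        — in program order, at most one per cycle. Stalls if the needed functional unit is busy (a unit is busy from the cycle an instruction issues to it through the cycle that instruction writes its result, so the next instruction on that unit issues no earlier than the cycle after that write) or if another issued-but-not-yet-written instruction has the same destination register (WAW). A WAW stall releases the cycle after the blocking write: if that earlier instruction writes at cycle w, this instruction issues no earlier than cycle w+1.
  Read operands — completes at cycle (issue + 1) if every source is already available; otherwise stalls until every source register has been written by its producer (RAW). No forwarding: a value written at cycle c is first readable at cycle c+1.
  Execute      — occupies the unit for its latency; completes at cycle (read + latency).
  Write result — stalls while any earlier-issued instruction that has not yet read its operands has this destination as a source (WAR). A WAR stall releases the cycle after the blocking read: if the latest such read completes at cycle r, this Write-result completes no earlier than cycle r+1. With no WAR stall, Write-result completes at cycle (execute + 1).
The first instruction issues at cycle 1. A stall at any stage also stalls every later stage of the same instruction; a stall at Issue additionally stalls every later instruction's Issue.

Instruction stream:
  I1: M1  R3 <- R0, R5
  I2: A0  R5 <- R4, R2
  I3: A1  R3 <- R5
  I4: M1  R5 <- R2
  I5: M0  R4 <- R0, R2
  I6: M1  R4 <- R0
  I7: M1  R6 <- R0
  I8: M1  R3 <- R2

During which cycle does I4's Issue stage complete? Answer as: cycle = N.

cycle = 10

  I1 | 1 | 2 | 7 | 8
  I2 | 2 | 3 | 4 | 5
  I3 | 9 | 10 | 12 | 13   WAW R3: wait I1 write@8
  I4 | 10 | 11 | 16 | 17
  I5 | 11 | 12 | 17 | 18
  I6 | 19 | 20 | 25 | 26   WAW R4: wait I5 write@18
  I7 | 27 | 28 | 33 | 34   struct: M1 busy until I6 writes@26
  I8 | 35 | 36 | 41 | 42   struct: M1 busy until I7 writes@34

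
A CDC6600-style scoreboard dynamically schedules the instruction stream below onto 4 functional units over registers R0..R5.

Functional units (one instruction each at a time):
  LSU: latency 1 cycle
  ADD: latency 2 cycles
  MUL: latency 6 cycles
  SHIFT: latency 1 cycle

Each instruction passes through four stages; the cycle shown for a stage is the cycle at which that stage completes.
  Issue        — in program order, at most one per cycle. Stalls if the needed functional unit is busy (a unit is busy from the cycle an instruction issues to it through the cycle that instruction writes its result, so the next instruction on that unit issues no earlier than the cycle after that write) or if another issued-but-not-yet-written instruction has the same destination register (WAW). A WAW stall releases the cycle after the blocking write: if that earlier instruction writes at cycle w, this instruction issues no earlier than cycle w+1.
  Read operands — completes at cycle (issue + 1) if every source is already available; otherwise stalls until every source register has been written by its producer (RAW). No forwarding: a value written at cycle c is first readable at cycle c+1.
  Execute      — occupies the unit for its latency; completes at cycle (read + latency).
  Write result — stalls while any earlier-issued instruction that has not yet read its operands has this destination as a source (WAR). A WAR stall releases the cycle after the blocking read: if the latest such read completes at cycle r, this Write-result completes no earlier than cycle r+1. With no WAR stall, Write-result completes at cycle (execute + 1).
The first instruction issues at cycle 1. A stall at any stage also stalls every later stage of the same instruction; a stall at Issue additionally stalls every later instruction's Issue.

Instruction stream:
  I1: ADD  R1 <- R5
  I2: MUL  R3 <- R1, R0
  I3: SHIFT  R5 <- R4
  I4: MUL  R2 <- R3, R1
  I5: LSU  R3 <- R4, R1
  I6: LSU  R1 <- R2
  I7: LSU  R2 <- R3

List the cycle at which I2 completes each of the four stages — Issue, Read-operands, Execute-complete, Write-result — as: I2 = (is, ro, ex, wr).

I2 = (2, 6, 12, 13)

cycle 1: issue I1 (ADD)
cycle 2: I1 read-ops; issue I2 (MUL)
cycle 3: issue I3 (SHIFT)
cycle 4: I1 finished on ADD; I3 read-ops
cycle 5: I1→R1; I3 finished on SHIFT
cycle 6: I2 read-ops; I3→R5
cycle 12: I2 finished on MUL
cycle 13: I2→R3
cycle 14: issue I4 (MUL)
cycle 15: I4 read-ops; issue I5 (LSU)
cycle 16: I5 read-ops
cycle 17: I5 finished on LSU
cycle 18: I5→R3
cycle 19: issue I6 (LSU)
cycle 21: I4 finished on MUL
cycle 22: I4→R2
cycle 23: I6 read-ops
cycle 24: I6 finished on LSU
cycle 25: I6→R1
cycle 26: issue I7 (LSU)
cycle 27: I7 read-ops
cycle 28: I7 finished on LSU
cycle 29: I7→R2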